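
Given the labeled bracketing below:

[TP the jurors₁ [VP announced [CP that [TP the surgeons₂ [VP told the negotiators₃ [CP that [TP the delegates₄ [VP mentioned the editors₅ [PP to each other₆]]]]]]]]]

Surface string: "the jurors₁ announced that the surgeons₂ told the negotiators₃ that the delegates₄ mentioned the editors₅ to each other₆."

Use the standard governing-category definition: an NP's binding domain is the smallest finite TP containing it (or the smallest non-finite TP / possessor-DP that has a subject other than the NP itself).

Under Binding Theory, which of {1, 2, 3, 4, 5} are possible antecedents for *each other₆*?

{4, 5}

*each other* is an anaphor, so Principle A applies: it must be bound in its binding domain.
Binding domain of *each other₆*: the embedded TP, whose subject is the delegates₄.
*the jurors₁* c-commands the anaphor but is outside its binding domain → cannot satisfy Principle A.
*the surgeons₂* c-commands the anaphor but is outside its binding domain → cannot satisfy Principle A.
*the negotiators₃* c-commands the anaphor but is outside its binding domain → cannot satisfy Principle A.
*the delegates₄* c-commands the anaphor within its binding domain → licit binder.
*the editors₅* c-commands the anaphor within its binding domain → licit binder.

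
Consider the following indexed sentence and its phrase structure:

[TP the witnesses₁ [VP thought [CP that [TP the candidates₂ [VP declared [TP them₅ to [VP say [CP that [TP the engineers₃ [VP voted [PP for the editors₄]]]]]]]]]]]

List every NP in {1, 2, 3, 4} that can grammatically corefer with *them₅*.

{1}

*them* is a pronoun, so Principle B applies: it must be free in its binding domain.
Binding domain of *them₅*: the embedded TP, whose subject is the candidates₂.
*the witnesses₁* c-commands the pronoun but from outside its binding domain, and is not c-commanded by it → coindexation permitted.
*the candidates₂* c-commands the pronoun within its binding domain → coindexation would violate Principle B.
*the engineers₃*: the pronoun c-commands this R-expression → coindexation would violate Principle C on *the engineers₃*.
*the editors₄*: the pronoun c-commands this R-expression → coindexation would violate Principle C on *the editors₄*.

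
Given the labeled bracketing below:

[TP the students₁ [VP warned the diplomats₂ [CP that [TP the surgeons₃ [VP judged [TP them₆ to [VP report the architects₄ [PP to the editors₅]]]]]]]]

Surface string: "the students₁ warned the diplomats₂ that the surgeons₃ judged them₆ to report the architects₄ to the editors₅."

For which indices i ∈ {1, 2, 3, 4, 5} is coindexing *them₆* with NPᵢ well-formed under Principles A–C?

{1, 2}

*them* is a pronoun, so Principle B applies: it must be free in its binding domain.
Binding domain of *them₆*: the embedded TP, whose subject is the surgeons₃.
*the students₁* c-commands the pronoun but from outside its binding domain, and is not c-commanded by it → coindexation permitted.
*the diplomats₂* c-commands the pronoun but from outside its binding domain, and is not c-commanded by it → coindexation permitted.
*the surgeons₃* c-commands the pronoun within its binding domain → coindexation would violate Principle B.
*the architects₄*: the pronoun c-commands this R-expression → coindexation would violate Principle C on *the architects₄*.
*the editors₅*: the pronoun c-commands this R-expression → coindexation would violate Principle C on *the editors₅*.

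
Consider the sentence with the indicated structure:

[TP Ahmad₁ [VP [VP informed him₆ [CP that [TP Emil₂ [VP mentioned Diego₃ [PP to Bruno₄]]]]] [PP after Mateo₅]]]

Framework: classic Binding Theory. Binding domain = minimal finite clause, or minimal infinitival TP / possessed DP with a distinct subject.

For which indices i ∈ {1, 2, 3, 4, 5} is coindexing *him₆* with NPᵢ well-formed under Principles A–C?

{5}

*him* is a pronoun, so Principle B applies: it must be free in its binding domain.
Binding domain of *him₆*: the matrix TP, whose subject is Ahmad₁.
*Ahmad₁* c-commands the pronoun within its binding domain → coindexation would violate Principle B.
*Emil₂*: the pronoun c-commands this R-expression → coindexation would violate Principle C on *Emil₂*.
*Diego₃*: the pronoun c-commands this R-expression → coindexation would violate Principle C on *Diego₃*.
*Bruno₄*: the pronoun c-commands this R-expression → coindexation would violate Principle C on *Bruno₄*.
*Mateo₅* and the pronoun do not c-command one another → neither Principle B nor Principle C is at stake; coindexation permitted.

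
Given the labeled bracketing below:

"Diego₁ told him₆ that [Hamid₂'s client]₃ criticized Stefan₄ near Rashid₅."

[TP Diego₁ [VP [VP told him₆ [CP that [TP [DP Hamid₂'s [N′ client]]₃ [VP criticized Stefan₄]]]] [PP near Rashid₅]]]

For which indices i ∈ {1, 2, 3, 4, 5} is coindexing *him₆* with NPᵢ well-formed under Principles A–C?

*him* is a pronoun, so Principle B applies: it must be free in its binding domain.
Binding domain of *him₆*: the matrix TP, whose subject is Diego₁.
*Diego₁* c-commands the pronoun within its binding domain → coindexation would violate Principle B.
*Hamid₂*: the pronoun c-commands this R-expression → coindexation would violate Principle C on *Hamid₂*.
*[Hamid₂'s client]₃*: the pronoun c-commands this R-expression → coindexation would violate Principle C on *[Hamid₂'s client]₃*.
*Stefan₄*: the pronoun c-commands this R-expression → coindexation would violate Principle C on *Stefan₄*.
*Rashid₅* and the pronoun do not c-command one another → neither Principle B nor Principle C is at stake; coindexation permitted.

{5}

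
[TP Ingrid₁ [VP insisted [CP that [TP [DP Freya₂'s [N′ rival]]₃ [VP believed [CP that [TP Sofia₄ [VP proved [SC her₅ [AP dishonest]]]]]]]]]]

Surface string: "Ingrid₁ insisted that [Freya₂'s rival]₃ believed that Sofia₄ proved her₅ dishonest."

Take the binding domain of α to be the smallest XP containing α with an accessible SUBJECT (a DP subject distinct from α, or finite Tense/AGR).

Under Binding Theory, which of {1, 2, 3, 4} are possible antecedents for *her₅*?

*her* is a pronoun, so Principle B applies: it must be free in its binding domain.
Binding domain of *her₅*: the embedded TP, whose subject is Sofia₄.
*Ingrid₁* c-commands the pronoun but from outside its binding domain, and is not c-commanded by it → coindexation permitted.
*Freya₂* and the pronoun do not c-command one another → neither Principle B nor Principle C is at stake; coindexation permitted.
*[Freya₂'s rival]₃* c-commands the pronoun but from outside its binding domain, and is not c-commanded by it → coindexation permitted.
*Sofia₄* c-commands the pronoun within its binding domain → coindexation would violate Principle B.

{1, 2, 3}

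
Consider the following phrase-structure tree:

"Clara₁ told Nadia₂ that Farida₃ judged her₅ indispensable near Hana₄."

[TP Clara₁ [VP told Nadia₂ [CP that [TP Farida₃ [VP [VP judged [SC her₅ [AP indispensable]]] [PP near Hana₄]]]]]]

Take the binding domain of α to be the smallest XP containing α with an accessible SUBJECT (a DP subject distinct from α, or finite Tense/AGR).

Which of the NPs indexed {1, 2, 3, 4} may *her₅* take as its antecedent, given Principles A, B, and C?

{1, 2, 4}

*her* is a pronoun, so Principle B applies: it must be free in its binding domain.
Binding domain of *her₅*: the embedded TP, whose subject is Farida₃.
*Clara₁* c-commands the pronoun but from outside its binding domain, and is not c-commanded by it → coindexation permitted.
*Nadia₂* c-commands the pronoun but from outside its binding domain, and is not c-commanded by it → coindexation permitted.
*Farida₃* c-commands the pronoun within its binding domain → coindexation would violate Principle B.
*Hana₄* and the pronoun do not c-command one another → neither Principle B nor Principle C is at stake; coindexation permitted.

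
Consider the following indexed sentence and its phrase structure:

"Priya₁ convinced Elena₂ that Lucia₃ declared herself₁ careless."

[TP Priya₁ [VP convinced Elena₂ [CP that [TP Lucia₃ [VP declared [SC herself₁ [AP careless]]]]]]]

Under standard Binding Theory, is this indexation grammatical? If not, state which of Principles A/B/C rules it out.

The two coindexed NPs are *Priya₁* and *herself₁*.
*herself₁* is an anaphor. Principle A requires it to be bound within its binding domain — the embedded TP, whose subject is Lucia₃.
Within that domain it is c-commanded by *Lucia₃*, which does not share its index.
*Priya₁* does c-command the anaphor, but from outside its binding domain.
The anaphor is unbound in its domain → Principle A violation.

Principle A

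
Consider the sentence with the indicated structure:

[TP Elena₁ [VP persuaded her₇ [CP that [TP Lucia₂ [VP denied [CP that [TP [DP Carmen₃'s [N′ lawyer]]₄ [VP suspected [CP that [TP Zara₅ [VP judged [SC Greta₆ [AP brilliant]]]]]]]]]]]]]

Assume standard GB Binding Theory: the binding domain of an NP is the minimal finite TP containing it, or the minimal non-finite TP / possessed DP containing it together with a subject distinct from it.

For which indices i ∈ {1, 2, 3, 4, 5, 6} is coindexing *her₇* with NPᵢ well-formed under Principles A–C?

*her* is a pronoun, so Principle B applies: it must be free in its binding domain.
Binding domain of *her₇*: the matrix TP, whose subject is Elena₁.
*Elena₁* c-commands the pronoun within its binding domain → coindexation would violate Principle B.
*Lucia₂*: the pronoun c-commands this R-expression → coindexation would violate Principle C on *Lucia₂*.
*Carmen₃*: the pronoun c-commands this R-expression → coindexation would violate Principle C on *Carmen₃*.
*[Carmen₃'s lawyer]₄*: the pronoun c-commands this R-expression → coindexation would violate Principle C on *[Carmen₃'s lawyer]₄*.
*Zara₅*: the pronoun c-commands this R-expression → coindexation would violate Principle C on *Zara₅*.
*Greta₆*: the pronoun c-commands this R-expression → coindexation would violate Principle C on *Greta₆*.

none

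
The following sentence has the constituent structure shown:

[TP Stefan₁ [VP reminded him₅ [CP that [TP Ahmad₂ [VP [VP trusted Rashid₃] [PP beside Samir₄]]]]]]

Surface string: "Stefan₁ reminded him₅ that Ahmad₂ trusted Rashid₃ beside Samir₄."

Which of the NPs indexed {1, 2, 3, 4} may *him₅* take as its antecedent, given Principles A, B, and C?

none

*him* is a pronoun, so Principle B applies: it must be free in its binding domain.
Binding domain of *him₅*: the matrix TP, whose subject is Stefan₁.
*Stefan₁* c-commands the pronoun within its binding domain → coindexation would violate Principle B.
*Ahmad₂*: the pronoun c-commands this R-expression → coindexation would violate Principle C on *Ahmad₂*.
*Rashid₃*: the pronoun c-commands this R-expression → coindexation would violate Principle C on *Rashid₃*.
*Samir₄*: the pronoun c-commands this R-expression → coindexation would violate Principle C on *Samir₄*.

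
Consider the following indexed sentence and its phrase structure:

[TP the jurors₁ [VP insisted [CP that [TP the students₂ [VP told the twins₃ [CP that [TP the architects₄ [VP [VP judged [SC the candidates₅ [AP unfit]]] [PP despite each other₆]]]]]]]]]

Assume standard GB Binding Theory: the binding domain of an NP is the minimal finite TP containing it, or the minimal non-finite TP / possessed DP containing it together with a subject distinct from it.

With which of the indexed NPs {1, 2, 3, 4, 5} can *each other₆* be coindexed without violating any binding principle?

*each other* is an anaphor, so Principle A applies: it must be bound in its binding domain.
Binding domain of *each other₆*: the embedded TP, whose subject is the architects₄.
*the jurors₁* c-commands the anaphor but is outside its binding domain → cannot satisfy Principle A.
*the students₂* c-commands the anaphor but is outside its binding domain → cannot satisfy Principle A.
*the twins₃* c-commands the anaphor but is outside its binding domain → cannot satisfy Principle A.
*the architects₄* c-commands the anaphor within its binding domain → licit binder.
*the candidates₅* does not c-command the anaphor → cannot bind it.

{4}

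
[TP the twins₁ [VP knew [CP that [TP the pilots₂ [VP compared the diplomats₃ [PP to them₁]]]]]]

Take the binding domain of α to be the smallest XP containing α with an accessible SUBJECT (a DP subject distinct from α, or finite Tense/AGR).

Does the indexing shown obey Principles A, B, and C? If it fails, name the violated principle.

grammatical

The two coindexed NPs are *the twins₁* and *them₁*.
*them₁* is a pronoun; its binding domain is the embedded TP, whose subject is the pilots₂. Within that domain it is c-commanded only by *the pilots₂*, *the diplomats₃*, which carry a different index — the pronoun is free locally, so Principle B holds.
*the twins₁* is an R-expression; *them₁* does not c-command it, and no other NP shares its index, so Principle C is satisfied.
All principles are respected.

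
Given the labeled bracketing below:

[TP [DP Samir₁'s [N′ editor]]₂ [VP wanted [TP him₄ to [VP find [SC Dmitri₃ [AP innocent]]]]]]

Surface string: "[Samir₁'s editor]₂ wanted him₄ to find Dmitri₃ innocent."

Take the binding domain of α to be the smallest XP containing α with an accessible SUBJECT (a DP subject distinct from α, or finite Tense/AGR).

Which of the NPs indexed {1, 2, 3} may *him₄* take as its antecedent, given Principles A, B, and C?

*him* is a pronoun, so Principle B applies: it must be free in its binding domain.
Binding domain of *him₄*: the matrix TP, whose subject is [Samir₁'s editor]₂.
*Samir₁* and the pronoun do not c-command one another → neither Principle B nor Principle C is at stake; coindexation permitted.
*[Samir₁'s editor]₂* c-commands the pronoun within its binding domain → coindexation would violate Principle B.
*Dmitri₃*: the pronoun c-commands this R-expression → coindexation would violate Principle C on *Dmitri₃*.

{1}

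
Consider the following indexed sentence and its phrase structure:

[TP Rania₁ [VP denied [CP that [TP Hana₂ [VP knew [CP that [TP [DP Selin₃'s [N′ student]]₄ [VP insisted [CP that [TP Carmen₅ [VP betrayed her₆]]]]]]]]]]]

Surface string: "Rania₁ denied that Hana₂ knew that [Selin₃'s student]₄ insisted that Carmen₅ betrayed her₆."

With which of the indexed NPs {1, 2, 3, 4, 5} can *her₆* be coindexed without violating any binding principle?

*her* is a pronoun, so Principle B applies: it must be free in its binding domain.
Binding domain of *her₆*: the embedded TP, whose subject is Carmen₅.
*Rania₁* c-commands the pronoun but from outside its binding domain, and is not c-commanded by it → coindexation permitted.
*Hana₂* c-commands the pronoun but from outside its binding domain, and is not c-commanded by it → coindexation permitted.
*Selin₃* and the pronoun do not c-command one another → neither Principle B nor Principle C is at stake; coindexation permitted.
*[Selin₃'s student]₄* c-commands the pronoun but from outside its binding domain, and is not c-commanded by it → coindexation permitted.
*Carmen₅* c-commands the pronoun within its binding domain → coindexation would violate Principle B.

{1, 2, 3, 4}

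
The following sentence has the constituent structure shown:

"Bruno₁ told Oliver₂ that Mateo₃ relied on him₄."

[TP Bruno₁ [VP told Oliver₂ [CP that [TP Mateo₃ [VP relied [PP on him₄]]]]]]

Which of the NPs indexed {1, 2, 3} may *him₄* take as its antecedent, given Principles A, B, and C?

*him* is a pronoun, so Principle B applies: it must be free in its binding domain.
Binding domain of *him₄*: the embedded TP, whose subject is Mateo₃.
*Bruno₁* c-commands the pronoun but from outside its binding domain, and is not c-commanded by it → coindexation permitted.
*Oliver₂* c-commands the pronoun but from outside its binding domain, and is not c-commanded by it → coindexation permitted.
*Mateo₃* c-commands the pronoun within its binding domain → coindexation would violate Principle B.

{1, 2}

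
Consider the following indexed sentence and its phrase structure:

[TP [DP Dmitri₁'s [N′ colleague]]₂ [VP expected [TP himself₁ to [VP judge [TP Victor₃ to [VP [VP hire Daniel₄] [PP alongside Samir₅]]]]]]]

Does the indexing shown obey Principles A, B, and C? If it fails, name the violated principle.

The two coindexed NPs are *Dmitri₁* and *himself₁*.
*himself₁* is an anaphor. Principle A requires it to be bound within its binding domain — the matrix TP, whose subject is [Dmitri₁'s colleague]₂.
Within that domain it is c-commanded by *[Dmitri₁'s colleague]₂*, which does not share its index.
*Dmitri₁* does not c-command the anaphor at all.
The anaphor is unbound in its domain → Principle A violation.

Principle A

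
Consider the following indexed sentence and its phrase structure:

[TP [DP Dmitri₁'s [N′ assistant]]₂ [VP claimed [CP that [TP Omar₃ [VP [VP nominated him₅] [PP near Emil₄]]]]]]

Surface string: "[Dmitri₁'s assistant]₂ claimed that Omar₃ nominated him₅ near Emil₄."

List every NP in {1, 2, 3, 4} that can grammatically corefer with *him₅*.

{1, 2, 4}

*him* is a pronoun, so Principle B applies: it must be free in its binding domain.
Binding domain of *him₅*: the embedded TP, whose subject is Omar₃.
*Dmitri₁* and the pronoun do not c-command one another → neither Principle B nor Principle C is at stake; coindexation permitted.
*[Dmitri₁'s assistant]₂* c-commands the pronoun but from outside its binding domain, and is not c-commanded by it → coindexation permitted.
*Omar₃* c-commands the pronoun within its binding domain → coindexation would violate Principle B.
*Emil₄* and the pronoun do not c-command one another → neither Principle B nor Principle C is at stake; coindexation permitted.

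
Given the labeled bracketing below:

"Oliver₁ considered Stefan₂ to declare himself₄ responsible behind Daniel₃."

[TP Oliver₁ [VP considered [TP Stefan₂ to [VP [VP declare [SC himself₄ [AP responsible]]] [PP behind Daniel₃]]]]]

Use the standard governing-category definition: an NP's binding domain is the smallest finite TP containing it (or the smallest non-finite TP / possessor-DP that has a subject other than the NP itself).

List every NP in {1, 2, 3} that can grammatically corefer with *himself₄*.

*himself* is an anaphor, so Principle A applies: it must be bound in its binding domain.
Binding domain of *himself₄*: the embedded TP, whose subject is Stefan₂.
*Oliver₁* c-commands the anaphor but is outside its binding domain → cannot satisfy Principle A.
*Stefan₂* c-commands the anaphor within its binding domain → licit binder.
*Daniel₃* does not c-command the anaphor → cannot bind it.

{2}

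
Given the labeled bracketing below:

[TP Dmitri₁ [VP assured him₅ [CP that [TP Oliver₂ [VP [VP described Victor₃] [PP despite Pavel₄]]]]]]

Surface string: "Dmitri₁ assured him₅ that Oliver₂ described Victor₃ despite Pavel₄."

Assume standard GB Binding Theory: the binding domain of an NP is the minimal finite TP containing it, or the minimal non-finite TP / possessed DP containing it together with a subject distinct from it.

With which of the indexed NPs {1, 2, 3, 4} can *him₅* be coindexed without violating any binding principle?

*him* is a pronoun, so Principle B applies: it must be free in its binding domain.
Binding domain of *him₅*: the matrix TP, whose subject is Dmitri₁.
*Dmitri₁* c-commands the pronoun within its binding domain → coindexation would violate Principle B.
*Oliver₂*: the pronoun c-commands this R-expression → coindexation would violate Principle C on *Oliver₂*.
*Victor₃*: the pronoun c-commands this R-expression → coindexation would violate Principle C on *Victor₃*.
*Pavel₄*: the pronoun c-commands this R-expression → coindexation would violate Principle C on *Pavel₄*.

none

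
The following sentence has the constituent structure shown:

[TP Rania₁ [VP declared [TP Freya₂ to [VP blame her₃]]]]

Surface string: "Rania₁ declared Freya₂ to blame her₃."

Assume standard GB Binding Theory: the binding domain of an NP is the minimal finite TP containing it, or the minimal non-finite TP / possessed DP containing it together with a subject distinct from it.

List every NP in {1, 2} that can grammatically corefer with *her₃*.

{1}

*her* is a pronoun, so Principle B applies: it must be free in its binding domain.
Binding domain of *her₃*: the embedded TP, whose subject is Freya₂.
*Rania₁* c-commands the pronoun but from outside its binding domain, and is not c-commanded by it → coindexation permitted.
*Freya₂* c-commands the pronoun within its binding domain → coindexation would violate Principle B.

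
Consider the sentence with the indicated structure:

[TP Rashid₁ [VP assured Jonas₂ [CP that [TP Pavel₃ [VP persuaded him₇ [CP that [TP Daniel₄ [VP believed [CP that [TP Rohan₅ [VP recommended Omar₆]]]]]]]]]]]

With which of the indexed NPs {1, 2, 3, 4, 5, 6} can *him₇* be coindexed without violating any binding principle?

*him* is a pronoun, so Principle B applies: it must be free in its binding domain.
Binding domain of *him₇*: the embedded TP, whose subject is Pavel₃.
*Rashid₁* c-commands the pronoun but from outside its binding domain, and is not c-commanded by it → coindexation permitted.
*Jonas₂* c-commands the pronoun but from outside its binding domain, and is not c-commanded by it → coindexation permitted.
*Pavel₃* c-commands the pronoun within its binding domain → coindexation would violate Principle B.
*Daniel₄*: the pronoun c-commands this R-expression → coindexation would violate Principle C on *Daniel₄*.
*Rohan₅*: the pronoun c-commands this R-expression → coindexation would violate Principle C on *Rohan₅*.
*Omar₆*: the pronoun c-commands this R-expression → coindexation would violate Principle C on *Omar₆*.

{1, 2}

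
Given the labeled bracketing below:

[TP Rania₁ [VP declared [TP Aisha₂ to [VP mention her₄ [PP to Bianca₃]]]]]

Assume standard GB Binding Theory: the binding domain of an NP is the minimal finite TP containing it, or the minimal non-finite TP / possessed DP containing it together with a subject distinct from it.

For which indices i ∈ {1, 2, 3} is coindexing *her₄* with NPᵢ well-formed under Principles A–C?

{1}

*her* is a pronoun, so Principle B applies: it must be free in its binding domain.
Binding domain of *her₄*: the embedded TP, whose subject is Aisha₂.
*Rania₁* c-commands the pronoun but from outside its binding domain, and is not c-commanded by it → coindexation permitted.
*Aisha₂* c-commands the pronoun within its binding domain → coindexation would violate Principle B.
*Bianca₃*: the pronoun c-commands this R-expression → coindexation would violate Principle C on *Bianca₃*.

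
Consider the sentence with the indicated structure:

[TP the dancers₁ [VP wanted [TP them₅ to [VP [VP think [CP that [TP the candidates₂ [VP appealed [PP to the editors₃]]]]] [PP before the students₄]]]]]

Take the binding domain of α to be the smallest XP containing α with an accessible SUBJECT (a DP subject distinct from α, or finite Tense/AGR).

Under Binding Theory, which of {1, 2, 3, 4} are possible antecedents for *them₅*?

none

*them* is a pronoun, so Principle B applies: it must be free in its binding domain.
Binding domain of *them₅*: the matrix TP, whose subject is the dancers₁.
*the dancers₁* c-commands the pronoun within its binding domain → coindexation would violate Principle B.
*the candidates₂*: the pronoun c-commands this R-expression → coindexation would violate Principle C on *the candidates₂*.
*the editors₃*: the pronoun c-commands this R-expression → coindexation would violate Principle C on *the editors₃*.
*the students₄*: the pronoun c-commands this R-expression → coindexation would violate Principle C on *the students₄*.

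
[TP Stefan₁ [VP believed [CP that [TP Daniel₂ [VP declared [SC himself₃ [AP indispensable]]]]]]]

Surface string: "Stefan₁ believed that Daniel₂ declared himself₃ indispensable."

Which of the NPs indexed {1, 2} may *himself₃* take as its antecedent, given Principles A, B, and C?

{2}

*himself* is an anaphor, so Principle A applies: it must be bound in its binding domain.
Binding domain of *himself₃*: the embedded TP, whose subject is Daniel₂.
*Stefan₁* c-commands the anaphor but is outside its binding domain → cannot satisfy Principle A.
*Daniel₂* c-commands the anaphor within its binding domain → licit binder.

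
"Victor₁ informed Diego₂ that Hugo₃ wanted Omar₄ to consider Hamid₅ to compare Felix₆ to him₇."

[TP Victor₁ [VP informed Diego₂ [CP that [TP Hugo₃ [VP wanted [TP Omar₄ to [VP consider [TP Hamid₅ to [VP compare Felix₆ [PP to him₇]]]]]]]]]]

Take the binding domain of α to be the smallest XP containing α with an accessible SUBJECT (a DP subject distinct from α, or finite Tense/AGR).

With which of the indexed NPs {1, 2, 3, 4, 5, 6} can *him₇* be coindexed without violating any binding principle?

*him* is a pronoun, so Principle B applies: it must be free in its binding domain.
Binding domain of *him₇*: the embedded TP, whose subject is Hamid₅.
*Victor₁* c-commands the pronoun but from outside its binding domain, and is not c-commanded by it → coindexation permitted.
*Diego₂* c-commands the pronoun but from outside its binding domain, and is not c-commanded by it → coindexation permitted.
*Hugo₃* c-commands the pronoun but from outside its binding domain, and is not c-commanded by it → coindexation permitted.
*Omar₄* c-commands the pronoun but from outside its binding domain, and is not c-commanded by it → coindexation permitted.
*Hamid₅* c-commands the pronoun within its binding domain → coindexation would violate Principle B.
*Felix₆* c-commands the pronoun within its binding domain → coindexation would violate Principle B.

{1, 2, 3, 4}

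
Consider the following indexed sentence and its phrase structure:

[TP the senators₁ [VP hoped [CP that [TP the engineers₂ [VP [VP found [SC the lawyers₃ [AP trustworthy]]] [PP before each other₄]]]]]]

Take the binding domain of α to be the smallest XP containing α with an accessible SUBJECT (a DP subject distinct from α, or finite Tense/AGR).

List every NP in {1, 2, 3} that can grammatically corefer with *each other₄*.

*each other* is an anaphor, so Principle A applies: it must be bound in its binding domain.
Binding domain of *each other₄*: the embedded TP, whose subject is the engineers₂.
*the senators₁* c-commands the anaphor but is outside its binding domain → cannot satisfy Principle A.
*the engineers₂* c-commands the anaphor within its binding domain → licit binder.
*the lawyers₃* does not c-command the anaphor → cannot bind it.

{2}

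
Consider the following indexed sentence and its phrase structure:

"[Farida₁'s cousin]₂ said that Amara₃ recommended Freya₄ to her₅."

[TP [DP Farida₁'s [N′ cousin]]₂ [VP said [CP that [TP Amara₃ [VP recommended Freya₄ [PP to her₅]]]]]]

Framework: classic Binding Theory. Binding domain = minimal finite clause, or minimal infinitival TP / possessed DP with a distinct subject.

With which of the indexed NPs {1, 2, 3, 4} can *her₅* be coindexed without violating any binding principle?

{1, 2}

*her* is a pronoun, so Principle B applies: it must be free in its binding domain.
Binding domain of *her₅*: the embedded TP, whose subject is Amara₃.
*Farida₁* and the pronoun do not c-command one another → neither Principle B nor Principle C is at stake; coindexation permitted.
*[Farida₁'s cousin]₂* c-commands the pronoun but from outside its binding domain, and is not c-commanded by it → coindexation permitted.
*Amara₃* c-commands the pronoun within its binding domain → coindexation would violate Principle B.
*Freya₄* c-commands the pronoun within its binding domain → coindexation would violate Principle B.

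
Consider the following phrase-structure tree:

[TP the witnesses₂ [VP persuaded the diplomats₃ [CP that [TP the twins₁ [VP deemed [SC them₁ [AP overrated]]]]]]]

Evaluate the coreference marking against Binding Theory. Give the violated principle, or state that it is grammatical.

Principle B

The two coindexed NPs are *the twins₁* and *them₁*.
*them₁* is a pronoun. Its binding domain is the embedded TP, whose subject is the twins₁.
*the twins₁* c-commands it within that domain and carries the same index.
The pronoun is locally bound → Principle B violation.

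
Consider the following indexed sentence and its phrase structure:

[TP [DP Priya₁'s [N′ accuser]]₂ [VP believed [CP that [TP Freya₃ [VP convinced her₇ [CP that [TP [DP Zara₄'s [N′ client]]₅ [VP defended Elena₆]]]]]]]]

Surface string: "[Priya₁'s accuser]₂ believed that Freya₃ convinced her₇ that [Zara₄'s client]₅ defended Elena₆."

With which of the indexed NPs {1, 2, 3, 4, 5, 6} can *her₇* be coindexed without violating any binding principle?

{1, 2}

*her* is a pronoun, so Principle B applies: it must be free in its binding domain.
Binding domain of *her₇*: the embedded TP, whose subject is Freya₃.
*Priya₁* and the pronoun do not c-command one another → neither Principle B nor Principle C is at stake; coindexation permitted.
*[Priya₁'s accuser]₂* c-commands the pronoun but from outside its binding domain, and is not c-commanded by it → coindexation permitted.
*Freya₃* c-commands the pronoun within its binding domain → coindexation would violate Principle B.
*Zara₄*: the pronoun c-commands this R-expression → coindexation would violate Principle C on *Zara₄*.
*[Zara₄'s client]₅*: the pronoun c-commands this R-expression → coindexation would violate Principle C on *[Zara₄'s client]₅*.
*Elena₆*: the pronoun c-commands this R-expression → coindexation would violate Principle C on *Elena₆*.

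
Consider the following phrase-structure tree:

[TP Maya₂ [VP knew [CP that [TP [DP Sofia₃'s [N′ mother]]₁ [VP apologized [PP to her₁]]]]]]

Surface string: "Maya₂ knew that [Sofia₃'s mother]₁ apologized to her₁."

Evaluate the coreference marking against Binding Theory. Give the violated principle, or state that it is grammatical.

The two coindexed NPs are *[Sofia₃'s mother]₁* and *her₁*.
*her₁* is a pronoun. Its binding domain is the embedded TP, whose subject is [Sofia₃'s mother]₁.
*[Sofia₃'s mother]₁* c-commands it within that domain and carries the same index.
The pronoun is locally bound → Principle B violation.

Principle B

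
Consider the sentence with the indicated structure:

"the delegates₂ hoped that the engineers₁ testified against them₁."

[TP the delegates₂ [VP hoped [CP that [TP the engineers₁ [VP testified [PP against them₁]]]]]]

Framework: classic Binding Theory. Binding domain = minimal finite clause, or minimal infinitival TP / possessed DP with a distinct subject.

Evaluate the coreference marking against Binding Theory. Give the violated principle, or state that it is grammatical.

The two coindexed NPs are *the engineers₁* and *them₁*.
*them₁* is a pronoun. Its binding domain is the embedded TP, whose subject is the engineers₁.
*the engineers₁* c-commands it within that domain and carries the same index.
The pronoun is locally bound → Principle B violation.

Principle B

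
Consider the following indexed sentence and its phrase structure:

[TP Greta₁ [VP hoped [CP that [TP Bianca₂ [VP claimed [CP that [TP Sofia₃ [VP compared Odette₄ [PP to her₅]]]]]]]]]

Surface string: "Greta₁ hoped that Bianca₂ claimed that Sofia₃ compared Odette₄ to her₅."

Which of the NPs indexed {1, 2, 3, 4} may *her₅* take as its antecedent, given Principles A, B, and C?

*her* is a pronoun, so Principle B applies: it must be free in its binding domain.
Binding domain of *her₅*: the embedded TP, whose subject is Sofia₃.
*Greta₁* c-commands the pronoun but from outside its binding domain, and is not c-commanded by it → coindexation permitted.
*Bianca₂* c-commands the pronoun but from outside its binding domain, and is not c-commanded by it → coindexation permitted.
*Sofia₃* c-commands the pronoun within its binding domain → coindexation would violate Principle B.
*Odette₄* c-commands the pronoun within its binding domain → coindexation would violate Principle B.

{1, 2}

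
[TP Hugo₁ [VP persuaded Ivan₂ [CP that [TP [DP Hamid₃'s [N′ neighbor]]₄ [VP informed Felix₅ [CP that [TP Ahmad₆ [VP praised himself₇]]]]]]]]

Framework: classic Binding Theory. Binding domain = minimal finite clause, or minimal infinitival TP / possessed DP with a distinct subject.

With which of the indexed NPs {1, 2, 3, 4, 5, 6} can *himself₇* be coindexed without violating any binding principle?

*himself* is an anaphor, so Principle A applies: it must be bound in its binding domain.
Binding domain of *himself₇*: the embedded TP, whose subject is Ahmad₆.
*Hugo₁* c-commands the anaphor but is outside its binding domain → cannot satisfy Principle A.
*Ivan₂* c-commands the anaphor but is outside its binding domain → cannot satisfy Principle A.
*Hamid₃* does not c-command the anaphor → cannot bind it.
*[Hamid₃'s neighbor]₄* c-commands the anaphor but is outside its binding domain → cannot satisfy Principle A.
*Felix₅* c-commands the anaphor but is outside its binding domain → cannot satisfy Principle A.
*Ahmad₆* c-commands the anaphor within its binding domain → licit binder.

{6}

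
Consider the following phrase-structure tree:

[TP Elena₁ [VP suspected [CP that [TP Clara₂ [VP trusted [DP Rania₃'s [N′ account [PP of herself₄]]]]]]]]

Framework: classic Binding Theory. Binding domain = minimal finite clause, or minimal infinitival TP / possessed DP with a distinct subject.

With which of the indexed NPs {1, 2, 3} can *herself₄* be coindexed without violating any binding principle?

*herself* is an anaphor, so Principle A applies: it must be bound in its binding domain.
Binding domain of *herself₄*: the possessed DP, whose subject is Rania₃.
*Elena₁* c-commands the anaphor but is outside its binding domain → cannot satisfy Principle A.
*Clara₂* c-commands the anaphor but is outside its binding domain → cannot satisfy Principle A.
*Rania₃* c-commands the anaphor within its binding domain → licit binder.

{3}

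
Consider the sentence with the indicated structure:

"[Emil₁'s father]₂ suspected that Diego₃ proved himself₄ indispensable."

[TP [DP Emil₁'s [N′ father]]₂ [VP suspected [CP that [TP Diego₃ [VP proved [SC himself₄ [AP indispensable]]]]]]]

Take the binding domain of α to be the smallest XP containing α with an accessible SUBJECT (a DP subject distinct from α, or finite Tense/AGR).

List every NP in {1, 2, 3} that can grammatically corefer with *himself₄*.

{3}

*himself* is an anaphor, so Principle A applies: it must be bound in its binding domain.
Binding domain of *himself₄*: the embedded TP, whose subject is Diego₃.
*Emil₁* does not c-command the anaphor → cannot bind it.
*[Emil₁'s father]₂* c-commands the anaphor but is outside its binding domain → cannot satisfy Principle A.
*Diego₃* c-commands the anaphor within its binding domain → licit binder.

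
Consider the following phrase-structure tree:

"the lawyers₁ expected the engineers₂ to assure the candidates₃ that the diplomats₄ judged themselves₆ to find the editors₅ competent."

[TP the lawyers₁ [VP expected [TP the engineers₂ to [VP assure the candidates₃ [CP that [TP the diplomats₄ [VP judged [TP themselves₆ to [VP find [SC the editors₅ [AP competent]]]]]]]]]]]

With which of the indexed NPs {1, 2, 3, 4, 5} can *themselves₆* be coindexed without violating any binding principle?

{4}

*themselves* is an anaphor, so Principle A applies: it must be bound in its binding domain.
Binding domain of *themselves₆*: the embedded TP, whose subject is the diplomats₄.
*the lawyers₁* c-commands the anaphor but is outside its binding domain → cannot satisfy Principle A.
*the engineers₂* c-commands the anaphor but is outside its binding domain → cannot satisfy Principle A.
*the candidates₃* c-commands the anaphor but is outside its binding domain → cannot satisfy Principle A.
*the diplomats₄* c-commands the anaphor within its binding domain → licit binder.
*the editors₅* does not c-command the anaphor → cannot bind it.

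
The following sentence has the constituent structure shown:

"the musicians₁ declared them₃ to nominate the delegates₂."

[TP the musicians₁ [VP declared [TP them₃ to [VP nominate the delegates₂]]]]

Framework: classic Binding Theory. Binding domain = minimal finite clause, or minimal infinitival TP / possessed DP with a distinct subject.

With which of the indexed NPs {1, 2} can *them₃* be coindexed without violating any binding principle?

*them* is a pronoun, so Principle B applies: it must be free in its binding domain.
Binding domain of *them₃*: the matrix TP, whose subject is the musicians₁.
*the musicians₁* c-commands the pronoun within its binding domain → coindexation would violate Principle B.
*the delegates₂*: the pronoun c-commands this R-expression → coindexation would violate Principle C on *the delegates₂*.

none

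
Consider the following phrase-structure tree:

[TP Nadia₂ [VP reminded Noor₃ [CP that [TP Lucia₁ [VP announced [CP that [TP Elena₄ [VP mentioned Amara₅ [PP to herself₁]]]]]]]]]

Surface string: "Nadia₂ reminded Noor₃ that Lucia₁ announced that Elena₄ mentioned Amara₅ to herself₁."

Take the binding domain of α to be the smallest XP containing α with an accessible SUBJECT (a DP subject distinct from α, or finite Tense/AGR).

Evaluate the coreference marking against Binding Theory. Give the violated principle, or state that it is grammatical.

Principle A

The two coindexed NPs are *Lucia₁* and *herself₁*.
*herself₁* is an anaphor. Principle A requires it to be bound within its binding domain — the embedded TP, whose subject is Elena₄.
Within that domain it is c-commanded by *Elena₄*, *Amara₅*, none of which share its index.
*Lucia₁* does c-command the anaphor, but from outside its binding domain.
The anaphor is unbound in its domain → Principle A violation.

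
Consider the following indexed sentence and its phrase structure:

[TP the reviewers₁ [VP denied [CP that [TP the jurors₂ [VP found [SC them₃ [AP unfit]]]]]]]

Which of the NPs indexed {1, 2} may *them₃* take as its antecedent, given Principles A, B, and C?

{1}

*them* is a pronoun, so Principle B applies: it must be free in its binding domain.
Binding domain of *them₃*: the embedded TP, whose subject is the jurors₂.
*the reviewers₁* c-commands the pronoun but from outside its binding domain, and is not c-commanded by it → coindexation permitted.
*the jurors₂* c-commands the pronoun within its binding domain → coindexation would violate Principle B.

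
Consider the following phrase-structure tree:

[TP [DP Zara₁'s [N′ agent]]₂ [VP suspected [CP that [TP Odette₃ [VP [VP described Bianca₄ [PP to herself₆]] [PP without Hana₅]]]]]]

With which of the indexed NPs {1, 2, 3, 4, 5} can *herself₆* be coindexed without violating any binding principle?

{3, 4}

*herself* is an anaphor, so Principle A applies: it must be bound in its binding domain.
Binding domain of *herself₆*: the embedded TP, whose subject is Odette₃.
*Zara₁* does not c-command the anaphor → cannot bind it.
*[Zara₁'s agent]₂* c-commands the anaphor but is outside its binding domain → cannot satisfy Principle A.
*Odette₃* c-commands the anaphor within its binding domain → licit binder.
*Bianca₄* c-commands the anaphor within its binding domain → licit binder.
*Hana₅* does not c-command the anaphor → cannot bind it.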